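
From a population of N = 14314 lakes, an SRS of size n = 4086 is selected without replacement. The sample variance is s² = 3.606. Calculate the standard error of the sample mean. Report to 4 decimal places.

0.0251

Under SRS without replacement, Var(ȳ) = (1 − f)·s²/n with f = n/N = 4086/14314 = 0.28545480.
Var(ȳ) = (1 − 0.28545480)·3.606/4086 = 0.71454520·8.825257 × 10^-4 = 6.306045 × 10^-4.
SE(ȳ) = √(6.306045 × 10^-4) = 0.0251.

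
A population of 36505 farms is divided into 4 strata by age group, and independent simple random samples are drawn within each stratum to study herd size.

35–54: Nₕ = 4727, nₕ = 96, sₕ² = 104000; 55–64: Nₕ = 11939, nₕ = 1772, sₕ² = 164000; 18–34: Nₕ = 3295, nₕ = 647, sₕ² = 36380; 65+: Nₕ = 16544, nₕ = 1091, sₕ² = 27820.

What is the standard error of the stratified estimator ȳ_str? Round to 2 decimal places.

Var(ȳ_str) = Σₕ Wₕ²(1 − fₕ)sₕ²/nₕ with Wₕ = Nₕ/N, N = 36505.
35–54: Wₕ = 0.12948911; term = 0.12948911²·(1 − 0.02030886)·104000/96 = 17.795811.
55–64: Wₕ = 0.32705109; term = 0.32705109²·(1 − 0.14842114)·164000/1772 = 8.4301674.
18–34: Wₕ = 0.09026161; term = 0.09026161²·(1 − 0.19635812)·36380/647 = 0.36815195.
65+: Wₕ = 0.45319819; term = 0.45319819²·(1 − 0.06594536)·27820/1091 = 4.8919386.
Sum = 31.486069.
SE = √(31.486069) = 5.61.

5.61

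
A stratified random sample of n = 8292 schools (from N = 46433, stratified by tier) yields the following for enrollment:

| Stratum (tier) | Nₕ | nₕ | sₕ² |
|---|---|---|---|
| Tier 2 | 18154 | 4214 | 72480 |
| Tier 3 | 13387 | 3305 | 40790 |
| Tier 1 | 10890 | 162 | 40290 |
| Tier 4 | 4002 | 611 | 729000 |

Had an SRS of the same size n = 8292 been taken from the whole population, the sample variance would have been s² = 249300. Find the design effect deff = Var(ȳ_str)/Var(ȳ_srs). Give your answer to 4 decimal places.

0.9628

Var(ȳ_str) = Σ Wₕ²(1−fₕ)sₕ²/nₕ with Wₕ = Nₕ/46433:
  Tier 2: (18154/46433)²·(1−4214/18154)·72480/4214 = 2.0188557
  Tier 3: (13387/46433)²·(1−3305/13387)·40790/3305 = 0.77260713
  Tier 1: (10890/46433)²·(1−162/10890)·40290/162 = 13.476447
  Tier 4: (4002/46433)²·(1−611/4002)·729000/611 = 7.5099614
  → Var(ȳ_str) = 23.777871.
Var(ȳ_srs) = (1 − 8292/46433)·249300/8292 = 24.696097.
deff = 23.777871 / 24.696097 = 0.9628.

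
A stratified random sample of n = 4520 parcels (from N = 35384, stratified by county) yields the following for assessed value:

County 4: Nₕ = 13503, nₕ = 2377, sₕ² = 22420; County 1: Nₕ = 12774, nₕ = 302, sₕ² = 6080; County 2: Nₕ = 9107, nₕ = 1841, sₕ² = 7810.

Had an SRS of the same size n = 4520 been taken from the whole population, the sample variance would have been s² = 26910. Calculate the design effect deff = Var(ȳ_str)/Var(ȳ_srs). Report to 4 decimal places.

Var(ȳ_str) = Σ Wₕ²(1−fₕ)sₕ²/nₕ with Wₕ = Nₕ/35384:
  County 4: (13503/35384)²·(1−2377/13503)·22420/2377 = 1.1317797
  County 1: (12774/35384)²·(1−302/12774)·6080/302 = 2.5618034
  County 2: (9107/35384)²·(1−1841/9107)·7810/1841 = 0.22420956
  → Var(ȳ_str) = 3.9177927.
Var(ȳ_srs) = (1 − 4520/35384)·26910/4520 = 5.1930266.
deff = 3.9177927 / 5.1930266 = 0.7544.

0.7544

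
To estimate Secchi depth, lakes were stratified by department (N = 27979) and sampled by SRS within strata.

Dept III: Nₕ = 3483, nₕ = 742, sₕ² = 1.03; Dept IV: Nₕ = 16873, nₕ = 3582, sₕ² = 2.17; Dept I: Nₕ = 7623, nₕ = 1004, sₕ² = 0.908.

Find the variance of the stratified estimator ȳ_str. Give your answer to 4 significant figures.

2.488 × 10^-4

Var(ȳ_str) = Σₕ Wₕ²(1 − fₕ)sₕ²/nₕ with Wₕ = Nₕ/N, N = 27979.
Dept III: Wₕ = 0.12448622; term = 0.12448622²·(1 − 0.21303474)·1.03/742 = 1.6929006 × 10^-5.
Dept IV: Wₕ = 0.60305944; term = 0.60305944²·(1 − 0.21229183)·2.17/3582 = 1.7354805 × 10^-4.
Dept I: Wₕ = 0.27245434; term = 0.27245434²·(1 − 0.13170668)·0.908/1004 = 5.8291611 × 10^-5.
Sum = 2.4876867 × 10^-4.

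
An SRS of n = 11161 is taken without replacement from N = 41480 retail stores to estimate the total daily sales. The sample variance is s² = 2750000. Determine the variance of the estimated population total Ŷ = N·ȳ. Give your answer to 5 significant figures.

Var(Ŷ) = N²·Var(ȳ) = N²·(1 − n/N)·s²/n.
f = 11161/41480 = 0.26906943; Var(ȳ) = 0.73093057·2750000/11161 = 180.09668.
Var(Ŷ) = 41480² · 180.09668 = 3.0987262 × 10^11.

3.0987 × 10^11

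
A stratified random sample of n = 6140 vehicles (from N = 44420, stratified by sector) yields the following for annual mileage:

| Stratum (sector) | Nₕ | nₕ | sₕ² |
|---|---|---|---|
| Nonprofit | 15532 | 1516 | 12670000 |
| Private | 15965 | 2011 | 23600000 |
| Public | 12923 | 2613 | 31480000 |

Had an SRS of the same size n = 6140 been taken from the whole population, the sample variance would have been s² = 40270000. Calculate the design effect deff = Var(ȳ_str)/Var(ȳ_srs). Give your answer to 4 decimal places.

Var(ȳ_str) = Σ Wₕ²(1−fₕ)sₕ²/nₕ with Wₕ = Nₕ/44420:
  Nonprofit: (15532/44420)²·(1−1516/15532)·12670000/1516 = 922.08674
  Private: (15965/44420)²·(1−2011/15965)·23600000/2011 = 1324.9835
  Public: (12923/44420)²·(1−2613/12923)·31480000/2613 = 813.50498
  → Var(ȳ_str) = 3060.5752.
Var(ȳ_srs) = (1 − 6140/44420)·40270000/6140 = 5652.0583.
deff = 3060.5752 / 5652.0583 = 0.5415.

0.5415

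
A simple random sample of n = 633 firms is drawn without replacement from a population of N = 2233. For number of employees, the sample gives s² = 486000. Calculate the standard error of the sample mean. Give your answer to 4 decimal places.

Under SRS without replacement, Var(ȳ) = (1 − f)·s²/n with f = n/N = 633/2233 = 0.28347515.
Var(ȳ) = (1 − 0.28347515)·486000/633 = 0.71652485·767.77251 = 550.12809.
SE(ȳ) = √(550.12809) = 23.4548.

23.4548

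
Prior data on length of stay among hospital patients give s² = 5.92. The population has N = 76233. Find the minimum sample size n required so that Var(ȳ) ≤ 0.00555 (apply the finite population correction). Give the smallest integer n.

Without fpc, n₀ = s²/D = 5.92/0.00555 = 1066.6667.
With fpc, (1 − n/N)·s²/n ≤ D requires n ≥ n₀/(1 + n₀/N) = 1066.6667/(1 + 1066.6667/76233) = 1051.9476.
Rounding up, n = 1052.

1052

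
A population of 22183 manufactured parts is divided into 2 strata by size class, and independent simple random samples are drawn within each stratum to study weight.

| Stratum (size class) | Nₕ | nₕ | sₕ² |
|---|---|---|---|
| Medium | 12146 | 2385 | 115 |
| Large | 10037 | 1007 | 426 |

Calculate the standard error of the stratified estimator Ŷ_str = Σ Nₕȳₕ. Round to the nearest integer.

6638

Var(Ŷ_str) = Σₕ Nₕ²(1 − fₕ)sₕ²/nₕ.
Medium: 12146²·(1 − 2385/12146)·115/2385 = 5.71659 × 10^6.
Large: 10037²·(1 − 1007/10037)·426/1007 = 3.8341739 × 10^7.
Sum = 4.4058329 × 10^7.
SE = √(4.4058329 × 10^7) = 6638.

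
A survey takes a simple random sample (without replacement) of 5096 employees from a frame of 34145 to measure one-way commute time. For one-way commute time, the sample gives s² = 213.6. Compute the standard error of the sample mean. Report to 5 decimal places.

Under SRS without replacement, Var(ȳ) = (1 − f)·s²/n with f = n/N = 5096/34145 = 0.14924586.
Var(ȳ) = (1 − 0.14924586)·213.6/5096 = 0.85075414·0.041915228 = 0.035659553.
SE(ȳ) = √(0.035659553) = 0.18884.

0.18884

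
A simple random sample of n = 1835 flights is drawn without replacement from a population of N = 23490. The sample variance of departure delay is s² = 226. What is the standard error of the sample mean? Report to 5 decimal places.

Under SRS without replacement, Var(ȳ) = (1 − f)·s²/n with f = n/N = 1835/23490 = 0.07811835.
Var(ȳ) = (1 − 0.07811835)·226/1835 = 0.92188165·0.12316076 = 0.11353965.
SE(ȳ) = √(0.11353965) = 0.33696.

0.33696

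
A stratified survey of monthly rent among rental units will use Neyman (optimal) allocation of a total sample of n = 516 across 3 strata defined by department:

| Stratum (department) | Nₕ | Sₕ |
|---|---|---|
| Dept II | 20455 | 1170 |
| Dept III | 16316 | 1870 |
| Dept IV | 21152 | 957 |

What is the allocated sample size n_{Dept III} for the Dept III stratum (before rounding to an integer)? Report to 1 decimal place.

Neyman allocation: nₕ = n·NₕSₕ / Σⱼ NⱼSⱼ.
Σ NⱼSⱼ = 20455·1170 + 16316·1870 + 21152·957 = 7.4685734 × 10^7.
n_{Dept III} = 516·16316·1870 / (7.4685734 × 10^7) = 210.8.

210.8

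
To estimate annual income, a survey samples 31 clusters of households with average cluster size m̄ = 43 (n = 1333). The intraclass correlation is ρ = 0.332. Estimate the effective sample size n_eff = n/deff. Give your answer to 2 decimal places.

89.20

deff = 1 + (43 − 1)·0.332 = 1 + 13.944 = 14.944.
n_eff = 1333 / 14.944 = 89.20.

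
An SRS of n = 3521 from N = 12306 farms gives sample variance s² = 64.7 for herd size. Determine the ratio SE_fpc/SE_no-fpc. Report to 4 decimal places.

f = n/N = 3521/12306 = 0.28612059.
SE_no-fpc = √(s²/n) = 0.13555612; SE_fpc = √((1−f)s²/n) = 0.11453324.
Ratio = √(1−f) = 0.84491385.

0.8449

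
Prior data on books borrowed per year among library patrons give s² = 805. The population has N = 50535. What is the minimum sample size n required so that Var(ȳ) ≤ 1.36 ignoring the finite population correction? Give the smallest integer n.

592

Without fpc, n₀ = s²/D = 805/1.36 = 591.9118.
Rounding up, n = 592.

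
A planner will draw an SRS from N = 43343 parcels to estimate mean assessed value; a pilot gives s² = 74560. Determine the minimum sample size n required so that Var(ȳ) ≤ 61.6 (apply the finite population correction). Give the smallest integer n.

Without fpc, n₀ = s²/D = 74560/61.6 = 1210.3896.
With fpc, (1 − n/N)·s²/n ≤ D requires n ≥ n₀/(1 + n₀/N) = 1210.3896/(1 + 1210.3896/43343) = 1177.5067.
Rounding up, n = 1178.

1178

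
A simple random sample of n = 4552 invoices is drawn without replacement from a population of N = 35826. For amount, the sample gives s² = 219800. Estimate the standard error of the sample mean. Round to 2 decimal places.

6.49

Under SRS without replacement, Var(ȳ) = (1 − f)·s²/n with f = n/N = 4552/35826 = 0.12705856.
Var(ȳ) = (1 − 0.12705856)·219800/4552 = 0.87294144·48.286467 = 42.151258.
SE(ȳ) = √(42.151258) = 6.49.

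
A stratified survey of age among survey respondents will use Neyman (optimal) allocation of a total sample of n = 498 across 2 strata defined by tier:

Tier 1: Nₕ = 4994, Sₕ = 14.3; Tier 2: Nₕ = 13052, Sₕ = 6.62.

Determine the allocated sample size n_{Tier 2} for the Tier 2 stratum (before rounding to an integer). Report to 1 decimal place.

Neyman allocation: nₕ = n·NₕSₕ / Σⱼ NⱼSⱼ.
Σ NⱼSⱼ = 4994·14.3 + 13052·6.62 = 157818.44.
n_{Tier 2} = 498·13052·6.62 / 157818.44 = 272.7.

272.7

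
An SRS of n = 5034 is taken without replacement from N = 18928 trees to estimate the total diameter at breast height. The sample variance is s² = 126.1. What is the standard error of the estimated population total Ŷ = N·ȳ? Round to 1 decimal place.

2566.7

Var(Ŷ) = N²·Var(ȳ) = N²·(1 − n/N)·s²/n.
f = 5034/18928 = 0.26595520; Var(ȳ) = 0.73404480·126.1/5034 = 0.018387574.
Var(Ŷ) = 18928² · 0.018387574 = 6.5877011 × 10^6.
SE(Ŷ) = √(6.5877011 × 10^6) = 2566.7.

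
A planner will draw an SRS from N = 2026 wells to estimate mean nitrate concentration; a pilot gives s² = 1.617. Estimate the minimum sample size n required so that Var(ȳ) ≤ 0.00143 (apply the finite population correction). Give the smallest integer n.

Without fpc, n₀ = s²/D = 1.617/0.00143 = 1130.7692.
With fpc, (1 − n/N)·s²/n ≤ D requires n ≥ n₀/(1 + n₀/N) = 1130.7692/(1 + 1130.7692/2026) = 725.7225.
Rounding up, n = 726.

726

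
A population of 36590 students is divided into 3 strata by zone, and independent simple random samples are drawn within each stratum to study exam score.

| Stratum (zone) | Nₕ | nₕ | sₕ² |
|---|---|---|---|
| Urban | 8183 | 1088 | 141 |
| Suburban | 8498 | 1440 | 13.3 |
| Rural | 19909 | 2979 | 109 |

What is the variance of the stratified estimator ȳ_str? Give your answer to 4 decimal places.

0.0152

Var(ȳ_str) = Σₕ Wₕ²(1 − fₕ)sₕ²/nₕ with Wₕ = Nₕ/N, N = 36590.
Urban: Wₕ = 0.22364034; term = 0.22364034²·(1 − 0.13295857)·141/1088 = 0.0056199228.
Suburban: Wₕ = 0.23224925; term = 0.23224925²·(1 − 0.16945164)·13.3/1440 = 4.1377354 × 10^-4.
Rural: Wₕ = 0.54411041; term = 0.54411041²·(1 − 0.14963082)·109/2979 = 0.0092116532.
Sum = 0.01524535.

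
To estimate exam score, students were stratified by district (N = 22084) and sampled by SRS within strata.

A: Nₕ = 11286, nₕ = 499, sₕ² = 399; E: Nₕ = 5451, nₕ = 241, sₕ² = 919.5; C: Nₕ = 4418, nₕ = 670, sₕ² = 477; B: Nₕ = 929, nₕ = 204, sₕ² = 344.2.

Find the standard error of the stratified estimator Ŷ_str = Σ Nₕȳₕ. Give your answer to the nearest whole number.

14786

Var(Ŷ_str) = Σₕ Nₕ²(1 − fₕ)sₕ²/nₕ.
A: 11286²·(1 − 499/11286)·399/499 = 9.7344871 × 10^7.
E: 5451²·(1 − 241/5451)·919.5/241 = 1.0835491 × 10^8.
C: 4418²·(1 − 670/4418)·477/670 = 1.178878 × 10^7.
B: 929²·(1 − 204/929)·344.2/204 = 1.1364084 × 10^6.
Sum = 2.1862497 × 10^8.
SE = √(2.1862497 × 10^8) = 14786.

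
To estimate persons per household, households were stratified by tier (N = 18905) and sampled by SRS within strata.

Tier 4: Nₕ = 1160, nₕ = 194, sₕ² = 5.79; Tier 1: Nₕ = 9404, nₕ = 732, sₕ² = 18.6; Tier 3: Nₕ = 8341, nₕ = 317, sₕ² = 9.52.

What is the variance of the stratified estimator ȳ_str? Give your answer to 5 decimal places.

Var(ȳ_str) = Σₕ Wₕ²(1 − fₕ)sₕ²/nₕ with Wₕ = Nₕ/N, N = 18905.
Tier 4: Wₕ = 0.06135943; term = 0.06135943²·(1 − 0.16724138)·5.79/194 = 9.3574731 × 10^-5.
Tier 1: Wₕ = 0.49743454; term = 0.49743454²·(1 − 0.07783922)·18.6/732 = 0.0057980291.
Tier 3: Wₕ = 0.44120603; term = 0.44120603²·(1 − 0.03800504)·9.52/317 = 0.0056238453.
Sum = 0.011515449.

0.01152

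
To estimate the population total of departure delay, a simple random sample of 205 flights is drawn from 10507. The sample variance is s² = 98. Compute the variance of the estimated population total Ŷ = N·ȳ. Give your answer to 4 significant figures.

5.175 × 10^7

Var(Ŷ) = N²·Var(ȳ) = N²·(1 − n/N)·s²/n.
f = 205/10507 = 0.01951080; Var(ȳ) = 0.98048920·98/205 = 0.46872167.
Var(Ŷ) = 10507² · 0.46872167 = 5.1745489 × 10^7.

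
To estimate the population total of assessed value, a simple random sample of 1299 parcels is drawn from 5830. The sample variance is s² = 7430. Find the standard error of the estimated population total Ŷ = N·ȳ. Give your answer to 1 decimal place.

12292.0

Var(Ŷ) = N²·Var(ȳ) = N²·(1 − n/N)·s²/n.
f = 1299/5830 = 0.22281304; Var(ȳ) = 0.77718696·7430/1299 = 4.4453419.
Var(Ŷ) = 5830² · 4.4453419 = 1.5109228 × 10^8.
SE(Ŷ) = √(1.5109228 × 10^8) = 12292.0.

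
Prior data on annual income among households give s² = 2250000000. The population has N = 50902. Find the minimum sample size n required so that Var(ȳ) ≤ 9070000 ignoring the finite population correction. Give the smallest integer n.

249

Without fpc, n₀ = s²/D = 2250000000/9070000 = 248.0706.
Rounding up, n = 249.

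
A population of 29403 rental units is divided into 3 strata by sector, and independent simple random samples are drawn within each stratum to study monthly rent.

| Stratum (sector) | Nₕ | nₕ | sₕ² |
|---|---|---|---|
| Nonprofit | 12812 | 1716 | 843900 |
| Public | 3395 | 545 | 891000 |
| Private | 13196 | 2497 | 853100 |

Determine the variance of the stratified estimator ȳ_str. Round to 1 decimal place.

Var(ȳ_str) = Σₕ Wₕ²(1 − fₕ)sₕ²/nₕ with Wₕ = Nₕ/N, N = 29403.
Nonprofit: Wₕ = 0.43573785; term = 0.43573785²·(1 − 0.13393693)·843900/1716 = 80.867458.
Public: Wₕ = 0.11546441; term = 0.11546441²·(1 − 0.16053019)·891000/545 = 18.297112.
Private: Wₕ = 0.44879774; term = 0.44879774²·(1 − 0.18922401)·853100/2497 = 55.7935.
Sum = 154.95807.

155.0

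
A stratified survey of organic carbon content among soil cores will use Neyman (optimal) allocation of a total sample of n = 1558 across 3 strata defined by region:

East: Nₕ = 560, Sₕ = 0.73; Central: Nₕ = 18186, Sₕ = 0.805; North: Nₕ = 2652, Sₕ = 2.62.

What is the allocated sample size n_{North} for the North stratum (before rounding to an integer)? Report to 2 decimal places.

Neyman allocation: nₕ = n·NₕSₕ / Σⱼ NⱼSⱼ.
Σ NⱼSⱼ = 560·0.73 + 18186·0.805 + 2652·2.62 = 21996.77.
n_{North} = 1558·2652·2.62 / 21996.77 = 492.13.

492.13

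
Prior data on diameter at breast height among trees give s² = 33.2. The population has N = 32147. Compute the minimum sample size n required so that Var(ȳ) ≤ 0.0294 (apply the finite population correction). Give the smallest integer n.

Without fpc, n₀ = s²/D = 33.2/0.0294 = 1129.2517.
With fpc, (1 − n/N)·s²/n ≤ D requires n ≥ n₀/(1 + n₀/N) = 1129.2517/(1 + 1129.2517/32147) = 1090.9298.
Rounding up, n = 1091.

1091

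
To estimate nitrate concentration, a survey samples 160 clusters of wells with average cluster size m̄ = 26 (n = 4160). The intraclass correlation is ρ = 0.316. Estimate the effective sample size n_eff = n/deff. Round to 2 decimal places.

deff = 1 + (26 − 1)·0.316 = 1 + 7.9 = 8.9.
n_eff = 4160 / 8.9 = 467.42.

467.42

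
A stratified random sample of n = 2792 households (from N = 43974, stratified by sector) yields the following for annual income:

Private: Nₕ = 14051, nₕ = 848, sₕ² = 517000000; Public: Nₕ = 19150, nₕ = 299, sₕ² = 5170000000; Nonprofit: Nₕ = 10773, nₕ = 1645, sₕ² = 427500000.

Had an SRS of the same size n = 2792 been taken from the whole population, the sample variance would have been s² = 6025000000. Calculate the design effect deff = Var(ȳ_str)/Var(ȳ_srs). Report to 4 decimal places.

Var(ȳ_str) = Σ Wₕ²(1−fₕ)sₕ²/nₕ with Wₕ = Nₕ/43974:
  Private: (14051/43974)²·(1−848/14051)·517000000/848 = 58490.132
  Public: (19150/43974)²·(1−299/19150)·5170000000/299 = 3.2279781 × 10^6
  Nonprofit: (10773/43974)²·(1−1645/10773)·427500000/1645 = 13215.712
  → Var(ȳ_str) = 3.2996839 × 10^6.
Var(ȳ_srs) = (1 − 2792/43974)·6025000000/2792 = 2.0209385 × 10^6.
deff = (3.2996839 × 10^6) / (2.0209385 × 10^6) = 1.6327.

1.6327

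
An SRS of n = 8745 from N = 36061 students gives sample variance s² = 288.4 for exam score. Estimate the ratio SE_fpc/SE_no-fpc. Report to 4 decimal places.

0.8703

f = n/N = 8745/36061 = 0.24250575.
SE_no-fpc = √(s²/n) = 0.18160078; SE_fpc = √((1−f)s²/n) = 0.15805469.
Ratio = √(1−f) = 0.87034145.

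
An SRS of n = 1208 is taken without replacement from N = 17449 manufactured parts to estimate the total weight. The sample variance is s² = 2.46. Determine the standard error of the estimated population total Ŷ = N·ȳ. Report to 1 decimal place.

759.7

Var(Ŷ) = N²·Var(ȳ) = N²·(1 − n/N)·s²/n.
f = 1208/17449 = 0.06923033; Var(ȳ) = 0.93076967·2.46/1208 = 0.0018954415.
Var(Ŷ) = 17449² · 0.0018954415 = 577100.53.
SE(Ŷ) = √(577100.53) = 759.7.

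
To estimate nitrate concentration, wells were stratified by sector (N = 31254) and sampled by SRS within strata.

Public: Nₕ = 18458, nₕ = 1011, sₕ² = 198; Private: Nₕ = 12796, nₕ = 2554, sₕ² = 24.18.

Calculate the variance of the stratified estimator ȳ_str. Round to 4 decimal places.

0.0658

Var(ȳ_str) = Σₕ Wₕ²(1 − fₕ)sₕ²/nₕ with Wₕ = Nₕ/N, N = 31254.
Public: Wₕ = 0.59058041; term = 0.59058041²·(1 − 0.05477300)·198/1011 = 0.064566645.
Private: Wₕ = 0.40941959; term = 0.40941959²·(1 − 0.19959362)·24.18/2554 = 0.0012702324.
Sum = 0.065836877.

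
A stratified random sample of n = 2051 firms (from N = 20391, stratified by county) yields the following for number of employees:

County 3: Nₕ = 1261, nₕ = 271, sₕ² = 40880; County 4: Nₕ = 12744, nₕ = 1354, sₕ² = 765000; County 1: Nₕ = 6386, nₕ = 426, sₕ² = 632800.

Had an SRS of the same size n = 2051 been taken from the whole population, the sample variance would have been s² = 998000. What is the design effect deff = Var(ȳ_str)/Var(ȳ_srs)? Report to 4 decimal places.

0.7624

Var(ȳ_str) = Σ Wₕ²(1−fₕ)sₕ²/nₕ with Wₕ = Nₕ/20391:
  County 3: (1261/20391)²·(1−271/1261)·40880/271 = 0.45291304
  County 4: (12744/20391)²·(1−1354/12744)·765000/1354 = 197.2401
  County 1: (6386/20391)²·(1−426/6386)·632800/426 = 135.97373
  → Var(ȳ_str) = 333.66674.
Var(ȳ_srs) = (1 − 2051/20391)·998000/2051 = 437.64875.
deff = 333.66674 / 437.64875 = 0.7624.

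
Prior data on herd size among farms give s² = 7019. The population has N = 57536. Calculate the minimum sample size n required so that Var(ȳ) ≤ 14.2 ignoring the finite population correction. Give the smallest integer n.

Without fpc, n₀ = s²/D = 7019/14.2 = 494.2958.
Rounding up, n = 495.

495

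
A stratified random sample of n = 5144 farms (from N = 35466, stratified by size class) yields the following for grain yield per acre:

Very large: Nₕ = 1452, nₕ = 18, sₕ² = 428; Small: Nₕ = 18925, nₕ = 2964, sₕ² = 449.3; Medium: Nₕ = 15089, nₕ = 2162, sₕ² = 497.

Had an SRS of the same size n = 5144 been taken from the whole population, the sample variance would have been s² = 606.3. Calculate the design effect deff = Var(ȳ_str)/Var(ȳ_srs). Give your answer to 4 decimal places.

1.1056

Var(ȳ_str) = Σ Wₕ²(1−fₕ)sₕ²/nₕ with Wₕ = Nₕ/35466:
  Very large: (1452/35466)²·(1−18/1452)·428/18 = 0.039360682
  Small: (18925/35466)²·(1−2964/18925)·449.3/2964 = 0.036402381
  Medium: (15089/35466)²·(1−2162/15089)·497/2162 = 0.035647944
  → Var(ȳ_str) = 0.11141101.
Var(ȳ_srs) = (1 − 5144/35466)·606.3/5144 = 0.10077023.
deff = 0.11141101 / 0.10077023 = 1.1056.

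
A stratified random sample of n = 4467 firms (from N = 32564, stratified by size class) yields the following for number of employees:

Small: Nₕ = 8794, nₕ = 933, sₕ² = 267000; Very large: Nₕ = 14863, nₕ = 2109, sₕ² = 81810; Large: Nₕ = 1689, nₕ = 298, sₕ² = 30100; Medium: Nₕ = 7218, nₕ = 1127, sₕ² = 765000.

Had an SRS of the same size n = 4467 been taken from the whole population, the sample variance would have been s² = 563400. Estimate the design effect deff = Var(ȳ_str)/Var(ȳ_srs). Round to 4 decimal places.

0.4958

Var(ȳ_str) = Σ Wₕ²(1−fₕ)sₕ²/nₕ with Wₕ = Nₕ/32564:
  Small: (8794/32564)²·(1−933/8794)·267000/933 = 18.655994
  Very large: (14863/32564)²·(1−2109/14863)·81810/2109 = 6.9343732
  Large: (1689/32564)²·(1−298/1689)·30100/298 = 0.22378528
  Medium: (7218/32564)²·(1−1127/7218)·765000/1127 = 28.142813
  → Var(ȳ_str) = 53.956965.
Var(ȳ_srs) = (1 − 4467/32564)·563400/4467 = 108.8236.
deff = 53.956965 / 108.8236 = 0.4958.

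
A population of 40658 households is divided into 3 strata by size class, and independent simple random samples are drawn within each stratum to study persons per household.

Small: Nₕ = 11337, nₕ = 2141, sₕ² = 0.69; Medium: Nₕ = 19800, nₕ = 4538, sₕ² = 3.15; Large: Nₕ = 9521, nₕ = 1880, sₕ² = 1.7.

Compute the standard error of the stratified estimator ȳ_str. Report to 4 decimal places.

Var(ȳ_str) = Σₕ Wₕ²(1 − fₕ)sₕ²/nₕ with Wₕ = Nₕ/N, N = 40658.
Small: Wₕ = 0.27883811; term = 0.27883811²·(1 − 0.18885067)·0.69/2141 = 2.0325326 × 10^-5.
Medium: Wₕ = 0.48698903; term = 0.48698903²·(1 − 0.22919192)·3.15/4538 = 1.2689096 × 10^-4.
Large: Wₕ = 0.23417286; term = 0.23417286²·(1 − 0.19745825)·1.7/1880 = 3.9795303 × 10^-5.
Sum = 1.8701159 × 10^-4.
SE = √(1.8701159 × 10^-4) = 0.0137.

0.0137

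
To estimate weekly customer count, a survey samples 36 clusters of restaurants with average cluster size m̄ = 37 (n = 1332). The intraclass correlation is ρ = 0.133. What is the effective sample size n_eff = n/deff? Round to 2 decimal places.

230.13

deff = 1 + (37 − 1)·0.133 = 1 + 4.788 = 5.788.
n_eff = 1332 / 5.788 = 230.13.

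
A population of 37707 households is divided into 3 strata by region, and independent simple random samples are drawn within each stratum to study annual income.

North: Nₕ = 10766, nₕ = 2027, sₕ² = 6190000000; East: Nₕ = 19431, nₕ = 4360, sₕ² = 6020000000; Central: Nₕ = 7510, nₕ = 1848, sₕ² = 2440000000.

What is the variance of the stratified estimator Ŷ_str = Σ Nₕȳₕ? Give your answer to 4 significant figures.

7.478 × 10^14

Var(Ŷ_str) = Σₕ Nₕ²(1 − fₕ)sₕ²/nₕ.
North: 10766²·(1 − 2027/10766)·6190000000/2027 = 2.873115 × 10^14.
East: 19431²·(1 − 4360/19431)·6020000000/4360 = 4.0434048 × 10^14.
Central: 7510²·(1 − 1848/7510)·2440000000/1848 = 5.6143265 × 10^13.
Sum = 7.4779525 × 10^14.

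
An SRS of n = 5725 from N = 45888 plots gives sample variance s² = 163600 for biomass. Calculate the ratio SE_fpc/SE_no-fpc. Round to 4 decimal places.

0.9355

f = n/N = 5725/45888 = 0.12476029.
SE_no-fpc = √(s²/n) = 5.3456916; SE_fpc = √((1−f)s²/n) = 5.0011216.
Ratio = √(1−f) = 0.93554247.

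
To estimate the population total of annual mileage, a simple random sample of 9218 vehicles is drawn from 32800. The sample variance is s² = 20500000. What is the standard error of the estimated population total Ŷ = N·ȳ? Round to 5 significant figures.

1.3116 × 10^6

Var(Ŷ) = N²·Var(ȳ) = N²·(1 − n/N)·s²/n.
f = 9218/32800 = 0.28103659; Var(ȳ) = 0.71896341·20500000/9218 = 1598.9097.
Var(Ŷ) = 32800² · 1598.9097 = 1.720171 × 10^12.
SE(Ŷ) = √(1.720171 × 10^12) = 1.3116 × 10^6.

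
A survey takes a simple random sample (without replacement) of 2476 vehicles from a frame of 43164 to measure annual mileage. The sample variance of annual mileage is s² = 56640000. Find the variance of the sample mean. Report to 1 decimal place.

21563.4

Under SRS without replacement, Var(ȳ) = (1 − f)·s²/n with f = n/N = 2476/43164 = 0.05736262.
Var(ȳ) = (1 − 0.05736262)·56640000/2476 = 0.94263738·22875.606 = 21563.401.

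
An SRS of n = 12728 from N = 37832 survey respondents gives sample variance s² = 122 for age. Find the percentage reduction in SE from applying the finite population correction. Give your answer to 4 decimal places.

18.5405

f = n/N = 12728/37832 = 0.33643476.
SE_no-fpc = √(s²/n) = 0.097903864; SE_fpc = √((1−f)s²/n) = 0.079752011.
Ratio = √(1−f) = 0.81459514. Reduction = 100·(1 − 0.81459514) = 18.5405%.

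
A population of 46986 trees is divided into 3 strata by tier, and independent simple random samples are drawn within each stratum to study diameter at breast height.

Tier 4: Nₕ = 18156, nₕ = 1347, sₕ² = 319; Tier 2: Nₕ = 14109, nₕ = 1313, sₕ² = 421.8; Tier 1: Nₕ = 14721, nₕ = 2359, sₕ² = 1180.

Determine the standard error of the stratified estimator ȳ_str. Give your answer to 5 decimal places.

Var(ȳ_str) = Σₕ Wₕ²(1 − fₕ)sₕ²/nₕ with Wₕ = Nₕ/N, N = 46986.
Tier 4: Wₕ = 0.38641297; term = 0.38641297²·(1 − 0.07419035)·319/1347 = 0.032737702.
Tier 2: Wₕ = 0.30028093; term = 0.30028093²·(1 − 0.09306117)·421.8/1313 = 0.026270925.
Tier 1: Wₕ = 0.31330609; term = 0.31330609²·(1 − 0.16024727)·1180/2359 = 0.041232832.
Sum = 0.10024146.
SE = √(0.10024146) = 0.31661.

0.31661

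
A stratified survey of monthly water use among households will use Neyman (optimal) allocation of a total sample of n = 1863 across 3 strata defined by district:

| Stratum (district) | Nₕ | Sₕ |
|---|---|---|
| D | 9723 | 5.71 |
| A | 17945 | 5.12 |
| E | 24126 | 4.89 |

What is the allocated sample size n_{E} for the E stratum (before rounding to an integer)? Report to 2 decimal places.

828.23

Neyman allocation: nₕ = n·NₕSₕ / Σⱼ NⱼSⱼ.
Σ NⱼSⱼ = 9723·5.71 + 17945·5.12 + 24126·4.89 = 265372.87.
n_{E} = 1863·24126·4.89 / 265372.87 = 828.23.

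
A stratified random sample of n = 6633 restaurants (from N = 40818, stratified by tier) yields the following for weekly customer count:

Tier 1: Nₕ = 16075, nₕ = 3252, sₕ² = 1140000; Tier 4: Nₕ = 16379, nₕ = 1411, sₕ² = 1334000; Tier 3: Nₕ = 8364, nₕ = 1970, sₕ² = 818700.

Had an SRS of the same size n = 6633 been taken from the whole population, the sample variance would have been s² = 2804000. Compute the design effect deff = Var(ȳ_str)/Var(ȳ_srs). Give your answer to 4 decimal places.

0.5531

Var(ȳ_str) = Σ Wₕ²(1−fₕ)sₕ²/nₕ with Wₕ = Nₕ/40818:
  Tier 1: (16075/40818)²·(1−3252/16075)·1140000/3252 = 43.370207
  Tier 4: (16379/40818)²·(1−1411/16379)·1334000/1411 = 139.11582
  Tier 3: (8364/40818)²·(1−1970/8364)·818700/1970 = 13.339568
  → Var(ȳ_str) = 195.8256.
Var(ȳ_srs) = (1 − 6633/40818)·2804000/6633 = 354.03963.
deff = 195.8256 / 354.03963 = 0.5531.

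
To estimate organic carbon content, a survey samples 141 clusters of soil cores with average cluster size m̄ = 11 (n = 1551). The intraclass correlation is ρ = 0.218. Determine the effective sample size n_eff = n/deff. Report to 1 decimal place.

487.7

deff = 1 + (11 − 1)·0.218 = 1 + 2.18 = 3.18.
n_eff = 1551 / 3.18 = 487.7.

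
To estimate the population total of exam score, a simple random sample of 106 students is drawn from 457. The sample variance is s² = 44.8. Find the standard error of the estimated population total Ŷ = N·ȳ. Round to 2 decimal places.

260.37

Var(Ŷ) = N²·Var(ȳ) = N²·(1 − n/N)·s²/n.
f = 106/457 = 0.23194748; Var(ȳ) = 0.76805252·44.8/106 = 0.32461087.
Var(Ŷ) = 457² · 0.32461087 = 67794.656.
SE(Ŷ) = √(67794.656) = 260.37.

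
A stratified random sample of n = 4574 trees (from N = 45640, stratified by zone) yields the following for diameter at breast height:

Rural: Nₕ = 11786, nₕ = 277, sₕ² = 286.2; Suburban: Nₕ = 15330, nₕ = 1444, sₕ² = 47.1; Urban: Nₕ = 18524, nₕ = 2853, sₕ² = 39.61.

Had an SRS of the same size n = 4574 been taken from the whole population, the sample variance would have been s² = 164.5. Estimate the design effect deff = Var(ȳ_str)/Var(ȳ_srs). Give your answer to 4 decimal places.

2.2420

Var(ȳ_str) = Σ Wₕ²(1−fₕ)sₕ²/nₕ with Wₕ = Nₕ/45640:
  Rural: (11786/45640)²·(1−277/11786)·286.2/277 = 0.067282577
  Suburban: (15330/45640)²·(1−1444/15330)·47.1/1444 = 0.0033333565
  Urban: (18524/45640)²·(1−2853/18524)·39.61/2853 = 0.0019348321
  → Var(ȳ_str) = 0.072550766.
Var(ȳ_srs) = (1 − 4574/45640)·164.5/4574 = 0.032359851.
deff = 0.072550766 / 0.032359851 = 2.2420.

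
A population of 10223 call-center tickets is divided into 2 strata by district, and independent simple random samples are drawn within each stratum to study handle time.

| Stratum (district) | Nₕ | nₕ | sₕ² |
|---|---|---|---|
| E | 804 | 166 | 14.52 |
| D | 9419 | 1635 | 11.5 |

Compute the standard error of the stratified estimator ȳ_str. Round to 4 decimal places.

Var(ȳ_str) = Σₕ Wₕ²(1 − fₕ)sₕ²/nₕ with Wₕ = Nₕ/N, N = 10223.
E: Wₕ = 0.07864619; term = 0.07864619²·(1 − 0.20646766)·14.52/166 = 4.2931744 × 10^-4.
D: Wₕ = 0.92135381; term = 0.92135381²·(1 − 0.17358531)·11.5/1635 = 0.0049343618.
Sum = 0.0053636792.
SE = √(0.0053636792) = 0.0732.

0.0732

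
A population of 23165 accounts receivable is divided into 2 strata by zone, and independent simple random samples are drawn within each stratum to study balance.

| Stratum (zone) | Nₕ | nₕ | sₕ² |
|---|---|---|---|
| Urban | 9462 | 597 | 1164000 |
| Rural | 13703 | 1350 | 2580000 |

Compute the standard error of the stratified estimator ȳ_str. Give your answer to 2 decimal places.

Var(ȳ_str) = Σₕ Wₕ²(1 − fₕ)sₕ²/nₕ with Wₕ = Nₕ/N, N = 23165.
Urban: Wₕ = 0.40846104; term = 0.40846104²·(1 − 0.06309448)·1164000/597 = 304.77246.
Rural: Wₕ = 0.59153896; term = 0.59153896²·(1 − 0.09851857)·2580000/1350 = 602.85023.
Sum = 907.62269.
SE = √(907.62269) = 30.13.

30.13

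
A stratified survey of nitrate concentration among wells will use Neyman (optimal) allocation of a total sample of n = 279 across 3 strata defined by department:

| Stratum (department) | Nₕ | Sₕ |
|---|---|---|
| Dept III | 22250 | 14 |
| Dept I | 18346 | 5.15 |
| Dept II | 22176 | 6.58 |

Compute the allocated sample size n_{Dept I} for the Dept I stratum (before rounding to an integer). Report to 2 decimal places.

Neyman allocation: nₕ = n·NₕSₕ / Σⱼ NⱼSⱼ.
Σ NⱼSⱼ = 22250·14 + 18346·5.15 + 22176·6.58 = 551899.98.
n_{Dept I} = 279·18346·5.15 / 551899.98 = 47.76.

47.76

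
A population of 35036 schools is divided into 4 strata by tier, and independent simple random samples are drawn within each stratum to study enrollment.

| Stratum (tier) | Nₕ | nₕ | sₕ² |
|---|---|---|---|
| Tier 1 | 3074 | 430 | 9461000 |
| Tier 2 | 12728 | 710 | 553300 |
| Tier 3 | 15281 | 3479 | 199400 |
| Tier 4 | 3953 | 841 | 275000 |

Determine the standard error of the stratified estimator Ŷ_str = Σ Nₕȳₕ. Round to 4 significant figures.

558900

Var(Ŷ_str) = Σₕ Nₕ²(1 − fₕ)sₕ²/nₕ.
Tier 1: 3074²·(1 − 430/3074)·9461000/430 = 1.7882733 × 10^11.
Tier 2: 12728²·(1 − 710/12728)·553300/710 = 1.1920506 × 10^11.
Tier 3: 15281²·(1 − 3479/15281)·199400/3479 = 1.033661 × 10^10.
Tier 4: 3953²·(1 − 841/3953)·275000/841 = 4.0225653 × 10^9.
Sum = 3.1239157 × 10^11.
SE = √(3.1239157 × 10^11) = 558900.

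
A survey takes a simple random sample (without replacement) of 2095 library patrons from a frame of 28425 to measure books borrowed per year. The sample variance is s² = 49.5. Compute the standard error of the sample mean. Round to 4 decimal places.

0.1479

Under SRS without replacement, Var(ȳ) = (1 − f)·s²/n with f = n/N = 2095/28425 = 0.07370273.
Var(ȳ) = (1 − 0.07370273)·49.5/2095 = 0.92629727·0.023627685 = 0.02188626.
SE(ȳ) = √(0.02188626) = 0.1479.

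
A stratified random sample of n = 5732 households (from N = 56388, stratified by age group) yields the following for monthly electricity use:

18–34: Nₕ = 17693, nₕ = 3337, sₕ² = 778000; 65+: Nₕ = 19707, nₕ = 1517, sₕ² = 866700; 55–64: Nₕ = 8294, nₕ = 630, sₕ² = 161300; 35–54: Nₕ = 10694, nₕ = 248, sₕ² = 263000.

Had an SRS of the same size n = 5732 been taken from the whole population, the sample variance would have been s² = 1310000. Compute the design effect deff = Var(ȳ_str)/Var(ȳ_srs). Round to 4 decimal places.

0.6108

Var(ȳ_str) = Σ Wₕ²(1−fₕ)sₕ²/nₕ with Wₕ = Nₕ/56388:
  18–34: (17693/56388)²·(1−3337/17693)·778000/3337 = 18.624513
  65+: (19707/56388)²·(1−1517/19707)·866700/1517 = 64.411446
  55–64: (8294/56388)²·(1−630/8294)·161300/630 = 5.1184677
  35–54: (10694/56388)²·(1−248/10694)·263000/248 = 37.258116
  → Var(ȳ_str) = 125.41254.
Var(ȳ_srs) = (1 − 5732/56388)·1310000/5732 = 205.30963.
deff = 125.41254 / 205.30963 = 0.6108.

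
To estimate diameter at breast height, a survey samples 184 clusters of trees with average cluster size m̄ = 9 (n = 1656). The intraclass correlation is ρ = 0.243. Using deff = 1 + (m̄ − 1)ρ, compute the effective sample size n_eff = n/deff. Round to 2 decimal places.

562.50

deff = 1 + (9 − 1)·0.243 = 1 + 1.944 = 2.944.
n_eff = 1656 / 2.944 = 562.50.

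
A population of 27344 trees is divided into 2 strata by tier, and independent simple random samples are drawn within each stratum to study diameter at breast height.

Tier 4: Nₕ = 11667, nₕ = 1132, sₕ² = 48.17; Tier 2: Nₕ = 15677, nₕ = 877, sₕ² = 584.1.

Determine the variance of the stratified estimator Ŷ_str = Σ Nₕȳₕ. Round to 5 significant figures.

1.5976 × 10^8

Var(Ŷ_str) = Σₕ Nₕ²(1 − fₕ)sₕ²/nₕ.
Tier 4: 11667²·(1 − 1132/11667)·48.17/1132 = 5.2302682 × 10^6.
Tier 2: 15677²·(1 − 877/15677)·584.1/877 = 1.5452982 × 10^8.
Sum = 1.5976009 × 10^8.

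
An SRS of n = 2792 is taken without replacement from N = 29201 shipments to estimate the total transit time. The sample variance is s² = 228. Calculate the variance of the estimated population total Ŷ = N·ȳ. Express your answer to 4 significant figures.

Var(Ŷ) = N²·Var(ȳ) = N²·(1 − n/N)·s²/n.
f = 2792/29201 = 0.09561316; Var(ȳ) = 0.90438684·228/2792 = 0.073853939.
Var(Ŷ) = 29201² · 0.073853939 = 6.2975136 × 10^7.

6.298 × 10^7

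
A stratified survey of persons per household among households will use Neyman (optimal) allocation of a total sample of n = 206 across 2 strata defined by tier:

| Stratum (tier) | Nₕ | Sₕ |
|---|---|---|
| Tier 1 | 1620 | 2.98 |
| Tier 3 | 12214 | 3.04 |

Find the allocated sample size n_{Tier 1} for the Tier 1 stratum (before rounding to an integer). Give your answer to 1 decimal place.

Neyman allocation: nₕ = n·NₕSₕ / Σⱼ NⱼSⱼ.
Σ NⱼSⱼ = 1620·2.98 + 12214·3.04 = 41958.16.
n_{Tier 1} = 206·1620·2.98 / 41958.16 = 23.7.

23.7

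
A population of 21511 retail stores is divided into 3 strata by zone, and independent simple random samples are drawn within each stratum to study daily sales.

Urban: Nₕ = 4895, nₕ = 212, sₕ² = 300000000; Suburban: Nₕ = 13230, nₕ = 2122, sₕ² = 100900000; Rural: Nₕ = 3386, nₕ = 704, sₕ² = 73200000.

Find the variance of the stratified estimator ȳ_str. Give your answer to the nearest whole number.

Var(ȳ_str) = Σₕ Wₕ²(1 − fₕ)sₕ²/nₕ with Wₕ = Nₕ/N, N = 21511.
Urban: Wₕ = 0.22755799; term = 0.22755799²·(1 − 0.04330950)·300000000/212 = 70103.717.
Suburban: Wₕ = 0.61503417; term = 0.61503417²·(1 − 0.16039305)·100900000/2122 = 15101.507.
Rural: Wₕ = 0.15740784; term = 0.15740784²·(1 − 0.20791494)·73200000/704 = 2040.6238.
Sum = 87245.848.

87246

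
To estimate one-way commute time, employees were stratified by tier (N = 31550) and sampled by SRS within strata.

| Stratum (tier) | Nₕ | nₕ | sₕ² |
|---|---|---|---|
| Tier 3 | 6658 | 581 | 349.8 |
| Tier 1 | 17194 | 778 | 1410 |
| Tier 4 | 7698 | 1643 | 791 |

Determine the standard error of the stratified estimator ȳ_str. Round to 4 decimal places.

0.7489

Var(ȳ_str) = Σₕ Wₕ²(1 − fₕ)sₕ²/nₕ with Wₕ = Nₕ/N, N = 31550.
Tier 3: Wₕ = 0.21103011; term = 0.21103011²·(1 − 0.08726344)·349.8/581 = 0.024472479.
Tier 1: Wₕ = 0.54497623; term = 0.54497623²·(1 − 0.04524834)·1410/778 = 0.51390762.
Tier 4: Wₕ = 0.24399366; term = 0.24399366²·(1 − 0.21343206)·791/1643 = 0.022544066.
Sum = 0.56092417.
SE = √(0.56092417) = 0.7489.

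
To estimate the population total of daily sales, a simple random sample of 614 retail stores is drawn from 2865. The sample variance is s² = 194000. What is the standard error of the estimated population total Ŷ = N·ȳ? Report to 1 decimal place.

Var(Ŷ) = N²·Var(ȳ) = N²·(1 − n/N)·s²/n.
f = 614/2865 = 0.21431065; Var(ȳ) = 0.78568935·194000/614 = 248.24712.
Var(Ŷ) = 2865² · 248.24712 = 2.0376682 × 10^9.
SE(Ŷ) = √(2.0376682 × 10^9) = 45140.5.

45140.5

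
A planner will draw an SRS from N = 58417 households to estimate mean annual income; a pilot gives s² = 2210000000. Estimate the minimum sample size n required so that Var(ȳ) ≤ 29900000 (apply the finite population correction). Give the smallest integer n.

74

Without fpc, n₀ = s²/D = 2210000000/29900000 = 73.9130.
With fpc, (1 − n/N)·s²/n ≤ D requires n ≥ n₀/(1 + n₀/N) = 73.9130/(1 + 73.9130/58417) = 73.8196.
Rounding up, n = 74.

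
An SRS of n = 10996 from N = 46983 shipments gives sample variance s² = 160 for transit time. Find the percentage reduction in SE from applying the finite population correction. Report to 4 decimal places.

f = n/N = 10996/46983 = 0.23404210.
SE_no-fpc = √(s²/n) = 0.12062647; SE_fpc = √((1−f)s²/n) = 0.10557111.
Ratio = √(1−f) = 0.87519021. Reduction = 100·(1 − 0.87519021) = 12.4810%.

12.4810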